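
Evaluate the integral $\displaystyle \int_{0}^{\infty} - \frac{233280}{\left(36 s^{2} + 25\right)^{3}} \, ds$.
$- \frac{1458 \pi}{625}$

Start from the standard arctangent integral
$$J(a) = \int_{0}^{\infty} - \frac{5}{a^{2} + s^{2}} \, ds = - \frac{5 \pi}{2 a}.$$

Differentiating under the integral sign with respect to $a$,
$$\frac{dJ}{da} = \int_{0}^{\infty} \frac{10 a}{\left(a^{2} + s^{2}\right)^{2}} \, ds = \frac{5 \pi}{2 a^{2}},$$
so $\int_{0}^{\infty} - \frac{5}{\left(a^{2} + s^{2}\right)^{2}} \, ds = - \frac{5 \pi}{4 a^{3}}$.

Repeating — each differentiation of $1/(s^2+a^2)^j$ produces $-2ja/(s^2+a^2)^{j+1}$ — and dividing through by $-2ja$ at each step yields, after $2$ differentiations in total,
$$\int_{0}^{\infty} - \frac{5}{\left(a^{2} + s^{2}\right)^{3}} \, ds = - \frac{15 \pi}{16 a^{5}}.$$

Setting $a = \frac{5}{6}$:
$$I = - \frac{1458 \pi}{625}.$$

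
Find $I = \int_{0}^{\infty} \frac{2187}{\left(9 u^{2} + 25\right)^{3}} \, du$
$\frac{2187 \pi}{50000}$

Begin with the known result
$$J(a) = \int_{0}^{\infty} \frac{3}{a^{2} + u^{2}} \, du = \frac{3 \pi}{2 a}.$$

Differentiating under the integral sign with respect to $a$,
$$\frac{dJ}{da} = \int_{0}^{\infty} - \frac{6 a}{\left(a^{2} + u^{2}\right)^{2}} \, du = - \frac{3 \pi}{2 a^{2}},$$
so $\int_{0}^{\infty} \frac{3}{\left(a^{2} + u^{2}\right)^{2}} \, du = \frac{3 \pi}{4 a^{3}}$.

Repeating — each differentiation of $1/(u^2+a^2)^j$ produces $-2ja/(u^2+a^2)^{j+1}$ — and dividing through by $-2ja$ at each step yields, after $2$ differentiations in total,
$$\int_{0}^{\infty} \frac{3}{\left(a^{2} + u^{2}\right)^{3}} \, du = \frac{9 \pi}{16 a^{5}}.$$

Setting $a = \frac{5}{3}$:
$$I = \frac{2187 \pi}{50000}.$$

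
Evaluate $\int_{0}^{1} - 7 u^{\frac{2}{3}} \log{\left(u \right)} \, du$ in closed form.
$\frac{63}{25}$

Consider the simpler parametrised integral
$$J(a) = \int_{0}^{1} - 7 u^{a} \, du = - \frac{7}{a + 1}.$$

Differentiating under the integral sign brings down a factor of $\ln u$:
$$\frac{dJ}{da} = \int_{0}^{1} - 7 u^{a} \log{\left(u \right)} \, du = \frac{7}{\left(a + 1\right)^{2}}.$$

The integral on the left is $I$, so $I = \frac{7}{\left(a + 1\right)^{2}}$.

Setting $a = \frac{2}{3}$:
$$I = \frac{63}{25}.$$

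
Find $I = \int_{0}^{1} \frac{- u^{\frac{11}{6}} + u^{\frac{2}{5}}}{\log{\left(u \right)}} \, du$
$\log{\left(\frac{42}{85} \right)}$

Replace the exponent $\frac{2}{5}$ by a parameter $a$: let $I(a) = \int_{0}^{1} \frac{- u^{\frac{11}{6}} + u^{a}}{\log{\left(u \right)}} \, du$.

Since $\dfrac{\partial}{\partial a}\,u^{a} = u^{a} \ln u$, the $\ln u$ in the denominator cancels and
$$\frac{dI}{da} = \int_{0}^{1} u^{a} \, du = \left[\frac{u^{a+1}}{a+1}\right]_0^1 = \frac{1}{a + 1}.$$

Integrating with respect to $a$ gives $I(a) = \log{\left(\frac{6 a}{17} + \frac{6}{17} \right)} + C$.

At $a = \frac{11}{6}$ the integrand is identically $0$, so $I(\frac{11}{6}) = 0$. The closed form gives $0$, hence $C = 0$.

Setting $a = \frac{2}{5}$:
$$I = \log{\left(\frac{42}{85} \right)}.$$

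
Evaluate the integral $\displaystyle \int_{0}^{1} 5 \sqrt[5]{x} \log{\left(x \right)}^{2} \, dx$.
$\frac{625}{108}$

Start from the elementary integral
$$J(a) = \int_{0}^{1} 5 x^{a} \, dx = \frac{5}{a + 1}.$$

Differentiating under the integral sign brings down a factor of $\ln x$:
$$\frac{dJ}{da} = \int_{0}^{1} 5 x^{a} \log{\left(x \right)} \, dx = - \frac{5}{\left(a + 1\right)^{2}}.$$

Repeating twice in total — each differentiation brings down another $\ln x$ — gives
$$\frac{d^{2}J}{da^{2}} = \int_{0}^{1} 5 x^{a} \log{\left(x \right)}^{2} \, dx = \frac{10}{\left(a + 1\right)^{3}},$$
and the integrand here is exactly the target integrand, so $I = \frac{10}{\left(a + 1\right)^{3}}$.

Setting $a = \frac{1}{5}$:
$$I = \frac{625}{108}.$$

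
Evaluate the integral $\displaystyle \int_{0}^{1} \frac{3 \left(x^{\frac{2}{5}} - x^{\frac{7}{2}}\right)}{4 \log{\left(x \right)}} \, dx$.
$\log{\left(\frac{14^{\frac{3}{4}} \sqrt{3} \sqrt[4]{5}}{45} \right)}$

Introduce a parameter $a$ in the exponent: let $I(a) = \int_{0}^{1} \frac{3 \left(x^{\frac{2}{5}} - x^{a}\right)}{4 \log{\left(x \right)}} \, dx$.

Since $\dfrac{\partial}{\partial a}\,x^{a} = x^{a} \ln x$, the $\ln x$ in the denominator cancels and
$$\frac{dI}{da} = \int_{0}^{1} - \frac{3}{4} x^{a} \, dx = - \frac{3}{4} \left[\frac{x^{a+1}}{a+1}\right]_0^1 = - \frac{3}{4 a + 4}.$$

Integrating with respect to $a$ gives $I(a) = - \frac{3 \log{\left(a + 1 \right)}}{4} - \frac{3 \log{\left(5 \right)}}{4} + \frac{3 \log{\left(7 \right)}}{4} + C$.

At $a = \frac{2}{5}$ the integrand is identically $0$, so $I(\frac{2}{5}) = 0$. The closed form gives $0$, hence $C = 0$.

Setting $a = \frac{7}{2}$:
$$I = \log{\left(\frac{14^{\frac{3}{4}} \sqrt{3} \sqrt[4]{5}}{45} \right)}.$$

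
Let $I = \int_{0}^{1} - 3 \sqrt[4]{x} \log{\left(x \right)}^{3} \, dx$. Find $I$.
$\frac{4608}{625}$

Start from the elementary integral
$$J(a) = \int_{0}^{1} - 3 x^{a} \, dx = - \frac{3}{a + 1}.$$

Differentiating under the integral sign brings down a factor of $\ln x$:
$$\frac{dJ}{da} = \int_{0}^{1} - 3 x^{a} \log{\left(x \right)} \, dx = \frac{3}{\left(a + 1\right)^{2}}.$$

Repeating $3$ times in total — each differentiation brings down another $\ln x$ — gives
$$\frac{d^{3}J}{da^{3}} = \int_{0}^{1} - 3 x^{a} \log{\left(x \right)}^{3} \, dx = \frac{18}{\left(a + 1\right)^{4}},$$
and the integrand here is exactly the target integrand, so $I = \frac{18}{\left(a + 1\right)^{4}}$.

Setting $a = \frac{1}{4}$:
$$I = \frac{4608}{625}.$$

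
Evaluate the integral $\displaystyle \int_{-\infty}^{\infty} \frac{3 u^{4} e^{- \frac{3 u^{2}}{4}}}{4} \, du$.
$\frac{2 \sqrt{3} \sqrt{\pi}}{3}$

Begin with the known integral
$$J(a) = \int_{-\infty}^{\infty} \frac{3 e^{- a u^{2}}}{4} \, du = \frac{3 \sqrt{\pi}}{4 \sqrt{a}}.$$

Differentiating under the integral sign brings down a factor of $(-u^2)$:
$$\frac{dJ}{da} = \int_{-\infty}^{\infty} - \frac{3 u^{2} e^{- a u^{2}}}{4} \, du = - \frac{3 \sqrt{\pi}}{8 a^{\frac{3}{2}}}.$$

Repeating twice in total — each differentiation brings down another $(-u^2)$ — gives
$$\frac{d^{2}J}{da^{2}} = \int_{-\infty}^{\infty} \frac{3 u^{4} e^{- a u^{2}}}{4} \, du = \frac{9 \sqrt{\pi}}{16 a^{\frac{5}{2}}},$$
and the integrand here is exactly the target integrand, so $I = \frac{9 \sqrt{\pi}}{16 a^{\frac{5}{2}}}$.

Setting $a = \frac{3}{4}$:
$$I = \frac{2 \sqrt{3} \sqrt{\pi}}{3}.$$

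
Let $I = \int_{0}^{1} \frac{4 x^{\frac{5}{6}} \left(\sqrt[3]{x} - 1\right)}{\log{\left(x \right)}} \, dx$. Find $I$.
$\log{\left(\frac{28561}{14641} \right)}$

Replace the exponent $\frac{7}{6}$ by a parameter $a$: let $I(a) = \int_{0}^{1} \frac{4 \left(- x^{\frac{5}{6}} + x^{a}\right)}{\log{\left(x \right)}} \, dx$.

Since $\dfrac{\partial}{\partial a}\,x^{a} = x^{a} \ln x$, the $\ln x$ in the denominator cancels and
$$\frac{dI}{da} = \int_{0}^{1} 4 x^{a} \, dx = 4 \left[\frac{x^{a+1}}{a+1}\right]_0^1 = \frac{4}{a + 1}.$$

Integrating with respect to $a$ gives $I(a) = \log{\left(\frac{1296 \left(a + 1\right)^{4}}{14641} \right)} + C$.

At $a = \frac{5}{6}$ the integrand is identically $0$, so $I(\frac{5}{6}) = 0$. The closed form gives $0$, hence $C = 0$.

Setting $a = \frac{7}{6}$:
$$I = \log{\left(\frac{28561}{14641} \right)}.$$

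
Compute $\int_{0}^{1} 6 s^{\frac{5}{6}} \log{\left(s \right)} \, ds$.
$- \frac{216}{121}$

Start from the elementary integral
$$J(a) = \int_{0}^{1} 6 s^{a} \, ds = \frac{6}{a + 1}.$$

Differentiating under the integral sign brings down a factor of $\ln s$:
$$\frac{dJ}{da} = \int_{0}^{1} 6 s^{a} \log{\left(s \right)} \, ds = - \frac{6}{\left(a + 1\right)^{2}}.$$

The integral on the left is $I$, so $I = - \frac{6}{\left(a + 1\right)^{2}}$.

Setting $a = \frac{5}{6}$:
$$I = - \frac{216}{121}.$$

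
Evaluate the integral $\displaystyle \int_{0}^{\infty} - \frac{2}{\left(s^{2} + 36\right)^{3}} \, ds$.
$- \frac{\pi}{20736}$

Recall the elementary integral
$$J(a) = \int_{0}^{\infty} - \frac{2}{a^{2} + s^{2}} \, ds = - \frac{\pi}{a}.$$

Differentiating under the integral sign with respect to $a$,
$$\frac{dJ}{da} = \int_{0}^{\infty} \frac{4 a}{\left(a^{2} + s^{2}\right)^{2}} \, ds = \frac{\pi}{a^{2}},$$
so $\int_{0}^{\infty} - \frac{2}{\left(a^{2} + s^{2}\right)^{2}} \, ds = - \frac{\pi}{2 a^{3}}$.

Repeating — each differentiation of $1/(s^2+a^2)^j$ produces $-2ja/(s^2+a^2)^{j+1}$ — and dividing through by $-2ja$ at each step yields, after $2$ differentiations in total,
$$\int_{0}^{\infty} - \frac{2}{\left(a^{2} + s^{2}\right)^{3}} \, ds = - \frac{3 \pi}{8 a^{5}}.$$

Setting $a = 6$:
$$I = - \frac{\pi}{20736}.$$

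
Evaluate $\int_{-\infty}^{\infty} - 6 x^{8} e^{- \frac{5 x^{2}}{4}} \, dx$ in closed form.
$- \frac{4032 \sqrt{5} \sqrt{\pi}}{625}$

Start from the elementary integral
$$J(a) = \int_{-\infty}^{\infty} - 6 e^{- a x^{2}} \, dx = - \frac{6 \sqrt{\pi}}{\sqrt{a}}.$$

Differentiating under the integral sign brings down a factor of $(-x^2)$:
$$\frac{dJ}{da} = \int_{-\infty}^{\infty} 6 x^{2} e^{- a x^{2}} \, dx = \frac{3 \sqrt{\pi}}{a^{\frac{3}{2}}}.$$

Repeating $4$ times in total — each differentiation brings down another $(-x^2)$ — gives
$$\frac{d^{4}J}{da^{4}} = \int_{-\infty}^{\infty} - 6 x^{8} e^{- a x^{2}} \, dx = - \frac{315 \sqrt{\pi}}{8 a^{\frac{9}{2}}},$$
and the integrand here is exactly the target integrand, so $I = - \frac{315 \sqrt{\pi}}{8 a^{\frac{9}{2}}}$.

Setting $a = \frac{5}{4}$:
$$I = - \frac{4032 \sqrt{5} \sqrt{\pi}}{625}.$$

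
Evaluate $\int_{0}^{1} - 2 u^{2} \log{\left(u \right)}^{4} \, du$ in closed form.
$- \frac{16}{81}$

Start from the elementary integral
$$J(a) = \int_{0}^{1} - 2 u^{a} \, du = - \frac{2}{a + 1}.$$

Differentiating under the integral sign brings down a factor of $\ln u$:
$$\frac{dJ}{da} = \int_{0}^{1} - 2 u^{a} \log{\left(u \right)} \, du = \frac{2}{\left(a + 1\right)^{2}}.$$

Repeating $4$ times in total — each differentiation brings down another $\ln u$ — gives
$$\frac{d^{4}J}{da^{4}} = \int_{0}^{1} - 2 u^{a} \log{\left(u \right)}^{4} \, du = - \frac{48}{\left(a + 1\right)^{5}},$$
and the integrand here is exactly the target integrand, so $I = - \frac{48}{\left(a + 1\right)^{5}}$.

Setting $a = 2$:
$$I = - \frac{16}{81}.$$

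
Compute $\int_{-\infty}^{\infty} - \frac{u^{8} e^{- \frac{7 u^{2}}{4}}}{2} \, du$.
$- \frac{240 \sqrt{7} \sqrt{\pi}}{2401}$

Start from the elementary integral
$$J(a) = \int_{-\infty}^{\infty} - \frac{e^{- a u^{2}}}{2} \, du = - \frac{\sqrt{\pi}}{2 \sqrt{a}}.$$

Differentiating under the integral sign brings down a factor of $(-u^2)$:
$$\frac{dJ}{da} = \int_{-\infty}^{\infty} \frac{u^{2} e^{- a u^{2}}}{2} \, du = \frac{\sqrt{\pi}}{4 a^{\frac{3}{2}}}.$$

Repeating $4$ times in total — each differentiation brings down another $(-u^2)$ — gives
$$\frac{d^{4}J}{da^{4}} = \int_{-\infty}^{\infty} - \frac{u^{8} e^{- a u^{2}}}{2} \, du = - \frac{105 \sqrt{\pi}}{32 a^{\frac{9}{2}}},$$
and the integrand here is exactly the target integrand, so $I = - \frac{105 \sqrt{\pi}}{32 a^{\frac{9}{2}}}$.

Setting $a = \frac{7}{4}$:
$$I = - \frac{240 \sqrt{7} \sqrt{\pi}}{2401}.$$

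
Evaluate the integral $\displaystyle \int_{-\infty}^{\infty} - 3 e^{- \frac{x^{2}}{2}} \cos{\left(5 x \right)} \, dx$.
$- \frac{3 \sqrt{2} \sqrt{\pi}}{e^{\frac{25}{2}}}$

Let $b$ denote the cosine frequency and define $I(b) = \int_{-\infty}^{\infty} - 3 e^{- \frac{x^{2}}{2}} \cos{\left(b x \right)} \, dx$.

Differentiating under the integral sign,
$$I'(b) = \int_{-\infty}^{\infty} 3 x e^{- \frac{x^{2}}{2}} \sin{\left(b x \right)} \, dx.$$

Integrate $\int_{-\infty}^{\infty} x \sin(b x)\, e^{- \frac{x^{2}}{2}}\, dx$ by parts with $u = \sin(b x)$ and $dv = x\, e^{- \frac{x^{2}}{2}}\, dx$, giving $v = - e^{- \frac{x^{2}}{2}}$. The boundary term vanishes and
$$\int_{-\infty}^{\infty} x \sin(b x)\, e^{- \frac{x^{2}}{2}}\, dx = b \int_{-\infty}^{\infty} \cos(b x)\, e^{- \frac{x^{2}}{2}}\, dx,$$
so $I'(b) = - b\, I(b)$.

This is a separable first-order ODE; solving with the initial condition $I(0) = \int_{-\infty}^{\infty} - 3 e^{- \frac{x^{2}}{2}}\,dx = - 3 \sqrt{2} \sqrt{\pi}$ gives
$$I(b) = - 3 \sqrt{2} \sqrt{\pi} e^{- \frac{b^{2}}{2}}.$$

Setting $b = 5$:
$$I = - \frac{3 \sqrt{2} \sqrt{\pi}}{e^{\frac{25}{2}}}.$$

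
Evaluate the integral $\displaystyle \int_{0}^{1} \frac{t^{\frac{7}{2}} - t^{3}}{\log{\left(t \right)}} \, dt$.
$\log{\left(\frac{9}{8} \right)}$

Consider the one-parameter family: let $I(a) = \int_{0}^{1} \frac{- t^{3} + t^{a}}{\log{\left(t \right)}} \, dt$.

Since $\dfrac{\partial}{\partial a}\,t^{a} = t^{a} \ln t$, the $\ln t$ in the denominator cancels and
$$\frac{dI}{da} = \int_{0}^{1} t^{a} \, dt = \left[\frac{t^{a+1}}{a+1}\right]_0^1 = \frac{1}{a + 1}.$$

Integrating with respect to $a$ gives $I(a) = \log{\left(\frac{a}{4} + \frac{1}{4} \right)} + C$.

At $a = 3$ the integrand is identically $0$, so $I(3) = 0$. The closed form gives $0$, hence $C = 0$.

Setting $a = \frac{7}{2}$:
$$I = \log{\left(\frac{9}{8} \right)}.$$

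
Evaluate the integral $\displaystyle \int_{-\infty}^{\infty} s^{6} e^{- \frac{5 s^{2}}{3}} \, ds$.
$\frac{81 \sqrt{15} \sqrt{\pi}}{1000}$

Consider the simpler parametrised integral
$$J(a) = \int_{-\infty}^{\infty} e^{- a s^{2}} \, ds = \frac{\sqrt{\pi}}{\sqrt{a}}.$$

Differentiating under the integral sign brings down a factor of $(-s^2)$:
$$\frac{dJ}{da} = \int_{-\infty}^{\infty} - s^{2} e^{- a s^{2}} \, ds = - \frac{\sqrt{\pi}}{2 a^{\frac{3}{2}}}.$$

Repeating $3$ times in total — each differentiation brings down another $(-s^2)$ — gives
$$\frac{d^{3}J}{da^{3}} = \int_{-\infty}^{\infty} - s^{6} e^{- a s^{2}} \, ds = - \frac{15 \sqrt{\pi}}{8 a^{\frac{7}{2}}},$$
and the integrand here is $(-1)^{3}$ times the target integrand, so $I = (-1)^{3}\,\frac{d^{3}J}{da^{3}} = \frac{15 \sqrt{\pi}}{8 a^{\frac{7}{2}}}$.

Setting $a = \frac{5}{3}$:
$$I = \frac{81 \sqrt{15} \sqrt{\pi}}{1000}.$$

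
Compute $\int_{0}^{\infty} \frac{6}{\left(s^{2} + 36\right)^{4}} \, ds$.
$\frac{5 \pi}{1492992}$

Recall the elementary integral
$$J(a) = \int_{0}^{\infty} \frac{6}{a^{2} + s^{2}} \, ds = \frac{3 \pi}{a}.$$

Differentiating under the integral sign with respect to $a$,
$$\frac{dJ}{da} = \int_{0}^{\infty} - \frac{12 a}{\left(a^{2} + s^{2}\right)^{2}} \, ds = - \frac{3 \pi}{a^{2}},$$
so $\int_{0}^{\infty} \frac{6}{\left(a^{2} + s^{2}\right)^{2}} \, ds = \frac{3 \pi}{2 a^{3}}$.

Repeating — each differentiation of $1/(s^2+a^2)^j$ produces $-2ja/(s^2+a^2)^{j+1}$ — and dividing through by $-2ja$ at each step yields, after $3$ differentiations in total,
$$\int_{0}^{\infty} \frac{6}{\left(a^{2} + s^{2}\right)^{4}} \, ds = \frac{15 \pi}{16 a^{7}}.$$

Setting $a = 6$:
$$I = \frac{5 \pi}{1492992}.$$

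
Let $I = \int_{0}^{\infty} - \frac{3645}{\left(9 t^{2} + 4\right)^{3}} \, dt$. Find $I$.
$- \frac{3645 \pi}{512}$

Begin with the known result
$$J(a) = \int_{0}^{\infty} - \frac{5}{a^{2} + t^{2}} \, dt = - \frac{5 \pi}{2 a}.$$

Differentiating under the integral sign with respect to $a$,
$$\frac{dJ}{da} = \int_{0}^{\infty} \frac{10 a}{\left(a^{2} + t^{2}\right)^{2}} \, dt = \frac{5 \pi}{2 a^{2}},$$
so $\int_{0}^{\infty} - \frac{5}{\left(a^{2} + t^{2}\right)^{2}} \, dt = - \frac{5 \pi}{4 a^{3}}$.

Repeating — each differentiation of $1/(t^2+a^2)^j$ produces $-2ja/(t^2+a^2)^{j+1}$ — and dividing through by $-2ja$ at each step yields, after $2$ differentiations in total,
$$\int_{0}^{\infty} - \frac{5}{\left(a^{2} + t^{2}\right)^{3}} \, dt = - \frac{15 \pi}{16 a^{5}}.$$

Setting $a = \frac{2}{3}$:
$$I = - \frac{3645 \pi}{512}.$$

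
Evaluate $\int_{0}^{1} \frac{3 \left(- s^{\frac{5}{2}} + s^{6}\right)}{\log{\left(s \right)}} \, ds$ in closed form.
$\log{\left(8 \right)}$

Replace the exponent $6$ by a parameter $a$: let $I(a) = \int_{0}^{1} \frac{3 \left(- s^{\frac{5}{2}} + s^{a}\right)}{\log{\left(s \right)}} \, ds$.

Since $\dfrac{\partial}{\partial a}\,s^{a} = s^{a} \ln s$, the $\ln s$ in the denominator cancels and
$$\frac{dI}{da} = \int_{0}^{1} 3 s^{a} \, ds = 3 \left[\frac{s^{a+1}}{a+1}\right]_0^1 = \frac{3}{a + 1}.$$

Integrating with respect to $a$ gives $I(a) = \log{\left(\frac{8 \left(a + 1\right)^{3}}{343} \right)} + C$.

At $a = \frac{5}{2}$ the integrand is identically $0$, so $I(\frac{5}{2}) = 0$. The closed form gives $0$, hence $C = 0$.

Setting $a = 6$:
$$I = \log{\left(8 \right)}.$$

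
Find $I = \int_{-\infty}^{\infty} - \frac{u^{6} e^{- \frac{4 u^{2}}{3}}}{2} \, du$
$- \frac{405 \sqrt{3} \sqrt{\pi}}{2048}$

Begin with the known integral
$$J(a) = \int_{-\infty}^{\infty} - \frac{e^{- a u^{2}}}{2} \, du = - \frac{\sqrt{\pi}}{2 \sqrt{a}}.$$

Differentiating under the integral sign brings down a factor of $(-u^2)$:
$$\frac{dJ}{da} = \int_{-\infty}^{\infty} \frac{u^{2} e^{- a u^{2}}}{2} \, du = \frac{\sqrt{\pi}}{4 a^{\frac{3}{2}}}.$$

Repeating $3$ times in total — each differentiation brings down another $(-u^2)$ — gives
$$\frac{d^{3}J}{da^{3}} = \int_{-\infty}^{\infty} \frac{u^{6} e^{- a u^{2}}}{2} \, du = \frac{15 \sqrt{\pi}}{16 a^{\frac{7}{2}}},$$
and the integrand here is $(-1)^{3}$ times the target integrand, so $I = (-1)^{3}\,\frac{d^{3}J}{da^{3}} = - \frac{15 \sqrt{\pi}}{16 a^{\frac{7}{2}}}$.

Setting $a = \frac{4}{3}$:
$$I = - \frac{405 \sqrt{3} \sqrt{\pi}}{2048}.$$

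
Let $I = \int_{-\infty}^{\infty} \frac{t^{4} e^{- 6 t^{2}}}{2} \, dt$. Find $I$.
$\frac{\sqrt{6} \sqrt{\pi}}{576}$

Begin with the known integral
$$J(a) = \int_{-\infty}^{\infty} \frac{e^{- a t^{2}}}{2} \, dt = \frac{\sqrt{\pi}}{2 \sqrt{a}}.$$

Differentiating under the integral sign brings down a factor of $(-t^2)$:
$$\frac{dJ}{da} = \int_{-\infty}^{\infty} - \frac{t^{2} e^{- a t^{2}}}{2} \, dt = - \frac{\sqrt{\pi}}{4 a^{\frac{3}{2}}}.$$

Repeating twice in total — each differentiation brings down another $(-t^2)$ — gives
$$\frac{d^{2}J}{da^{2}} = \int_{-\infty}^{\infty} \frac{t^{4} e^{- a t^{2}}}{2} \, dt = \frac{3 \sqrt{\pi}}{8 a^{\frac{5}{2}}},$$
and the integrand here is exactly the target integrand, so $I = \frac{3 \sqrt{\pi}}{8 a^{\frac{5}{2}}}$.

Setting $a = 6$:
$$I = \frac{\sqrt{6} \sqrt{\pi}}{576}.$$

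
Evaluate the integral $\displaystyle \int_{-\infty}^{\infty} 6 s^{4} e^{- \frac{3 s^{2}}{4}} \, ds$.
$\frac{16 \sqrt{3} \sqrt{\pi}}{3}$

Begin with the known integral
$$J(a) = \int_{-\infty}^{\infty} 6 e^{- a s^{2}} \, ds = \frac{6 \sqrt{\pi}}{\sqrt{a}}.$$

Differentiating under the integral sign brings down a factor of $(-s^2)$:
$$\frac{dJ}{da} = \int_{-\infty}^{\infty} - 6 s^{2} e^{- a s^{2}} \, ds = - \frac{3 \sqrt{\pi}}{a^{\frac{3}{2}}}.$$

Repeating twice in total — each differentiation brings down another $(-s^2)$ — gives
$$\frac{d^{2}J}{da^{2}} = \int_{-\infty}^{\infty} 6 s^{4} e^{- a s^{2}} \, ds = \frac{9 \sqrt{\pi}}{2 a^{\frac{5}{2}}},$$
and the integrand here is exactly the target integrand, so $I = \frac{9 \sqrt{\pi}}{2 a^{\frac{5}{2}}}$.

Setting $a = \frac{3}{4}$:
$$I = \frac{16 \sqrt{3} \sqrt{\pi}}{3}.$$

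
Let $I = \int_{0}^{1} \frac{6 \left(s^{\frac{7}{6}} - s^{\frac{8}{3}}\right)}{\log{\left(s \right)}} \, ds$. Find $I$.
$\log{\left(\frac{4826809}{113379904} \right)}$

Consider the one-parameter family: let $I(a) = \int_{0}^{1} \frac{6 \left(- s^{\frac{8}{3}} + s^{a}\right)}{\log{\left(s \right)}} \, ds$.

Since $\dfrac{\partial}{\partial a}\,s^{a} = s^{a} \ln s$, the $\ln s$ in the denominator cancels and
$$\frac{dI}{da} = \int_{0}^{1} 6 s^{a} \, ds = 6 \left[\frac{s^{a+1}}{a+1}\right]_0^1 = \frac{6}{a + 1}.$$

Integrating with respect to $a$ gives $I(a) = \log{\left(\frac{729 \left(a + 1\right)^{6}}{1771561} \right)} + C$.

At $a = \frac{8}{3}$ the integrand is identically $0$, so $I(\frac{8}{3}) = 0$. The closed form gives $0$, hence $C = 0$.

Setting $a = \frac{7}{6}$:
$$I = \log{\left(\frac{4826809}{113379904} \right)}.$$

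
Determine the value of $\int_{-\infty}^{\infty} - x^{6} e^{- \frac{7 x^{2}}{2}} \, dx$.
$- \frac{15 \sqrt{14} \sqrt{\pi}}{2401}$

Start from the elementary integral
$$J(a) = \int_{-\infty}^{\infty} - e^{- a x^{2}} \, dx = - \frac{\sqrt{\pi}}{\sqrt{a}}.$$

Differentiating under the integral sign brings down a factor of $(-x^2)$:
$$\frac{dJ}{da} = \int_{-\infty}^{\infty} x^{2} e^{- a x^{2}} \, dx = \frac{\sqrt{\pi}}{2 a^{\frac{3}{2}}}.$$

Repeating $3$ times in total — each differentiation brings down another $(-x^2)$ — gives
$$\frac{d^{3}J}{da^{3}} = \int_{-\infty}^{\infty} x^{6} e^{- a x^{2}} \, dx = \frac{15 \sqrt{\pi}}{8 a^{\frac{7}{2}}},$$
and the integrand here is $(-1)^{3}$ times the target integrand, so $I = (-1)^{3}\,\frac{d^{3}J}{da^{3}} = - \frac{15 \sqrt{\pi}}{8 a^{\frac{7}{2}}}$.

Setting $a = \frac{7}{2}$:
$$I = - \frac{15 \sqrt{14} \sqrt{\pi}}{2401}.$$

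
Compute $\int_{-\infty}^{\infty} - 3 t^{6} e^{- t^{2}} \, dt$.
$- \frac{45 \sqrt{\pi}}{8}$

Consider the simpler parametrised integral
$$J(a) = \int_{-\infty}^{\infty} - 3 e^{- a t^{2}} \, dt = - \frac{3 \sqrt{\pi}}{\sqrt{a}}.$$

Differentiating under the integral sign brings down a factor of $(-t^2)$:
$$\frac{dJ}{da} = \int_{-\infty}^{\infty} 3 t^{2} e^{- a t^{2}} \, dt = \frac{3 \sqrt{\pi}}{2 a^{\frac{3}{2}}}.$$

Repeating $3$ times in total — each differentiation brings down another $(-t^2)$ — gives
$$\frac{d^{3}J}{da^{3}} = \int_{-\infty}^{\infty} 3 t^{6} e^{- a t^{2}} \, dt = \frac{45 \sqrt{\pi}}{8 a^{\frac{7}{2}}},$$
and the integrand here is $(-1)^{3}$ times the target integrand, so $I = (-1)^{3}\,\frac{d^{3}J}{da^{3}} = - \frac{45 \sqrt{\pi}}{8 a^{\frac{7}{2}}}$.

Setting $a = 1$:
$$I = - \frac{45 \sqrt{\pi}}{8}.$$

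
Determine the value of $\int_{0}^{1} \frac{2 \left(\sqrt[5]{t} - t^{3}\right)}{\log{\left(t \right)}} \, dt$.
$- \log{\left(\frac{100}{9} \right)}$

Consider the one-parameter family: let $I(a) = \int_{0}^{1} \frac{2 \left(\sqrt[5]{t} - t^{a}\right)}{\log{\left(t \right)}} \, dt$.

Since $\dfrac{\partial}{\partial a}\,t^{a} = t^{a} \ln t$, the $\ln t$ in the denominator cancels and
$$\frac{dI}{da} = \int_{0}^{1} -2 t^{a} \, dt = -2 \left[\frac{t^{a+1}}{a+1}\right]_0^1 = - \frac{2}{a + 1}.$$

Integrating with respect to $a$ gives $I(a) = - \log{\left(\frac{25 \left(a + 1\right)^{2}}{36} \right)} + C$.

At $a = \frac{1}{5}$ the integrand is identically $0$, so $I(\frac{1}{5}) = 0$. The closed form gives $0$, hence $C = 0$.

Setting $a = 3$:
$$I = - \log{\left(\frac{100}{9} \right)}.$$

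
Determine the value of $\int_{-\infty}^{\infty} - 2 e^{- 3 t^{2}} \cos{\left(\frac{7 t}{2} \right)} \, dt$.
$- \frac{2 \sqrt{3} \sqrt{\pi}}{3 e^{\frac{49}{48}}}$

Define $I(b) = \int_{-\infty}^{\infty} - 2 e^{- 3 t^{2}} \cos{\left(b t \right)} \, dt$.

Differentiating under the integral sign,
$$I'(b) = \int_{-\infty}^{\infty} 2 t e^{- 3 t^{2}} \sin{\left(b t \right)} \, dt.$$

Integrate $\int_{-\infty}^{\infty} t \sin(b t)\, e^{- 3 t^{2}}\, dt$ by parts with $u = \sin(b t)$ and $dv = t\, e^{- 3 t^{2}}\, dt$, giving $v = - \frac{e^{- 3 t^{2}}}{6}$. The boundary term vanishes and
$$\int_{-\infty}^{\infty} t \sin(b t)\, e^{- 3 t^{2}}\, dt = \frac{b}{6} \int_{-\infty}^{\infty} \cos(b t)\, e^{- 3 t^{2}}\, dt,$$
so $I'(b) = - \frac{b}{6}\, I(b)$.

This is a separable first-order ODE; solving with the initial condition $I(0) = \int_{-\infty}^{\infty} - 2 e^{- 3 t^{2}}\,dt = - \frac{2 \sqrt{3} \sqrt{\pi}}{3}$ gives
$$I(b) = - \frac{2 \sqrt{3} \sqrt{\pi} e^{- \frac{b^{2}}{12}}}{3}.$$

Setting $b = \frac{7}{2}$:
$$I = - \frac{2 \sqrt{3} \sqrt{\pi}}{3 e^{\frac{49}{48}}}.$$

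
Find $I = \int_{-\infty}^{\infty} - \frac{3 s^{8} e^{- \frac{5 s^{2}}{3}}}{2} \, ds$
$- \frac{5103 \sqrt{15} \sqrt{\pi}}{20000}$

Start from the elementary integral
$$J(a) = \int_{-\infty}^{\infty} - \frac{3 e^{- a s^{2}}}{2} \, ds = - \frac{3 \sqrt{\pi}}{2 \sqrt{a}}.$$

Differentiating under the integral sign brings down a factor of $(-s^2)$:
$$\frac{dJ}{da} = \int_{-\infty}^{\infty} \frac{3 s^{2} e^{- a s^{2}}}{2} \, ds = \frac{3 \sqrt{\pi}}{4 a^{\frac{3}{2}}}.$$

Repeating $4$ times in total — each differentiation brings down another $(-s^2)$ — gives
$$\frac{d^{4}J}{da^{4}} = \int_{-\infty}^{\infty} - \frac{3 s^{8} e^{- a s^{2}}}{2} \, ds = - \frac{315 \sqrt{\pi}}{32 a^{\frac{9}{2}}},$$
and the integrand here is exactly the target integrand, so $I = - \frac{315 \sqrt{\pi}}{32 a^{\frac{9}{2}}}$.

Setting $a = \frac{5}{3}$:
$$I = - \frac{5103 \sqrt{15} \sqrt{\pi}}{20000}.$$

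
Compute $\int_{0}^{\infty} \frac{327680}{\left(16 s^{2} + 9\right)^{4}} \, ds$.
$\frac{12800 \pi}{2187}$

Start from the standard arctangent integral
$$J(a) = \int_{0}^{\infty} \frac{5}{a^{2} + s^{2}} \, ds = \frac{5 \pi}{2 a}.$$

Differentiating under the integral sign with respect to $a$,
$$\frac{dJ}{da} = \int_{0}^{\infty} - \frac{10 a}{\left(a^{2} + s^{2}\right)^{2}} \, ds = - \frac{5 \pi}{2 a^{2}},$$
so $\int_{0}^{\infty} \frac{5}{\left(a^{2} + s^{2}\right)^{2}} \, ds = \frac{5 \pi}{4 a^{3}}$.

Repeating — each differentiation of $1/(s^2+a^2)^j$ produces $-2ja/(s^2+a^2)^{j+1}$ — and dividing through by $-2ja$ at each step yields, after $3$ differentiations in total,
$$\int_{0}^{\infty} \frac{5}{\left(a^{2} + s^{2}\right)^{4}} \, ds = \frac{25 \pi}{32 a^{7}}.$$

Setting $a = \frac{3}{4}$:
$$I = \frac{12800 \pi}{2187}.$$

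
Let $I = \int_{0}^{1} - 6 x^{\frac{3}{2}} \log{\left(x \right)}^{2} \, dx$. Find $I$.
$- \frac{96}{125}$

Begin with the known integral
$$J(a) = \int_{0}^{1} - 6 x^{a} \, dx = - \frac{6}{a + 1}.$$

Differentiating under the integral sign brings down a factor of $\ln x$:
$$\frac{dJ}{da} = \int_{0}^{1} - 6 x^{a} \log{\left(x \right)} \, dx = \frac{6}{\left(a + 1\right)^{2}}.$$

Repeating twice in total — each differentiation brings down another $\ln x$ — gives
$$\frac{d^{2}J}{da^{2}} = \int_{0}^{1} - 6 x^{a} \log{\left(x \right)}^{2} \, dx = - \frac{12}{\left(a + 1\right)^{3}},$$
and the integrand here is exactly the target integrand, so $I = - \frac{12}{\left(a + 1\right)^{3}}$.

Setting $a = \frac{3}{2}$:
$$I = - \frac{96}{125}.$$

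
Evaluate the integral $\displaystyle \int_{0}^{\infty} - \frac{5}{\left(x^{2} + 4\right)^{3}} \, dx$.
$- \frac{15 \pi}{512}$

Recall the elementary integral
$$J(a) = \int_{0}^{\infty} - \frac{5}{a^{2} + x^{2}} \, dx = - \frac{5 \pi}{2 a}.$$

Differentiating under the integral sign with respect to $a$,
$$\frac{dJ}{da} = \int_{0}^{\infty} \frac{10 a}{\left(a^{2} + x^{2}\right)^{2}} \, dx = \frac{5 \pi}{2 a^{2}},$$
so $\int_{0}^{\infty} - \frac{5}{\left(a^{2} + x^{2}\right)^{2}} \, dx = - \frac{5 \pi}{4 a^{3}}$.

Repeating — each differentiation of $1/(x^2+a^2)^j$ produces $-2ja/(x^2+a^2)^{j+1}$ — and dividing through by $-2ja$ at each step yields, after $2$ differentiations in total,
$$\int_{0}^{\infty} - \frac{5}{\left(a^{2} + x^{2}\right)^{3}} \, dx = - \frac{15 \pi}{16 a^{5}}.$$

Setting $a = 2$:
$$I = - \frac{15 \pi}{512}.$$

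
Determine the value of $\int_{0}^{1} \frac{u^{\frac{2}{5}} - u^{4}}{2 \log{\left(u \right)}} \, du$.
$- \log{\left(5 \right)} + \frac{\log{\left(7 \right)}}{2}$

Introduce a parameter $a$ in the exponent: let $I(a) = \int_{0}^{1} \frac{u^{\frac{2}{5}} - u^{a}}{2 \log{\left(u \right)}} \, du$.

Since $\dfrac{\partial}{\partial a}\,u^{a} = u^{a} \ln u$, the $\ln u$ in the denominator cancels and
$$\frac{dI}{da} = \int_{0}^{1} - \frac{1}{2} u^{a} \, du = - \frac{1}{2} \left[\frac{u^{a+1}}{a+1}\right]_0^1 = - \frac{1}{2 a + 2}.$$

Integrating with respect to $a$ gives $I(a) = - \frac{\log{\left(a + 1 \right)}}{2} - \frac{\log{\left(5 \right)}}{2} + \frac{\log{\left(7 \right)}}{2} + C$.

At $a = \frac{2}{5}$ the integrand is identically $0$, so $I(\frac{2}{5}) = 0$. The closed form gives $0$, hence $C = 0$.

Setting $a = 4$:
$$I = - \log{\left(5 \right)} + \frac{\log{\left(7 \right)}}{2}.$$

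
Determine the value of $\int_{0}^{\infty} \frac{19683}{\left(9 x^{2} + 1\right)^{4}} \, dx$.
$\frac{32805 \pi}{32}$

Begin with the known result
$$J(a) = \int_{0}^{\infty} \frac{3}{a^{2} + x^{2}} \, dx = \frac{3 \pi}{2 a}.$$

Differentiating under the integral sign with respect to $a$,
$$\frac{dJ}{da} = \int_{0}^{\infty} - \frac{6 a}{\left(a^{2} + x^{2}\right)^{2}} \, dx = - \frac{3 \pi}{2 a^{2}},$$
so $\int_{0}^{\infty} \frac{3}{\left(a^{2} + x^{2}\right)^{2}} \, dx = \frac{3 \pi}{4 a^{3}}$.

Repeating — each differentiation of $1/(x^2+a^2)^j$ produces $-2ja/(x^2+a^2)^{j+1}$ — and dividing through by $-2ja$ at each step yields, after $3$ differentiations in total,
$$\int_{0}^{\infty} \frac{3}{\left(a^{2} + x^{2}\right)^{4}} \, dx = \frac{15 \pi}{32 a^{7}}.$$

Setting $a = \frac{1}{3}$:
$$I = \frac{32805 \pi}{32}.$$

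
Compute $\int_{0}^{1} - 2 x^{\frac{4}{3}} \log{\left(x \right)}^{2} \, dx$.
$- \frac{108}{343}$

Consider the simpler parametrised integral
$$J(a) = \int_{0}^{1} - 2 x^{a} \, dx = - \frac{2}{a + 1}.$$

Differentiating under the integral sign brings down a factor of $\ln x$:
$$\frac{dJ}{da} = \int_{0}^{1} - 2 x^{a} \log{\left(x \right)} \, dx = \frac{2}{\left(a + 1\right)^{2}}.$$

Repeating twice in total — each differentiation brings down another $\ln x$ — gives
$$\frac{d^{2}J}{da^{2}} = \int_{0}^{1} - 2 x^{a} \log{\left(x \right)}^{2} \, dx = - \frac{4}{\left(a + 1\right)^{3}},$$
and the integrand here is exactly the target integrand, so $I = - \frac{4}{\left(a + 1\right)^{3}}$.

Setting $a = \frac{4}{3}$:
$$I = - \frac{108}{343}.$$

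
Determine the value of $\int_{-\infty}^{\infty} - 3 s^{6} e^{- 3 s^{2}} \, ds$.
$- \frac{5 \sqrt{3} \sqrt{\pi}}{72}$

Start from the elementary integral
$$J(a) = \int_{-\infty}^{\infty} - 3 e^{- a s^{2}} \, ds = - \frac{3 \sqrt{\pi}}{\sqrt{a}}.$$

Differentiating under the integral sign brings down a factor of $(-s^2)$:
$$\frac{dJ}{da} = \int_{-\infty}^{\infty} 3 s^{2} e^{- a s^{2}} \, ds = \frac{3 \sqrt{\pi}}{2 a^{\frac{3}{2}}}.$$

Repeating $3$ times in total — each differentiation brings down another $(-s^2)$ — gives
$$\frac{d^{3}J}{da^{3}} = \int_{-\infty}^{\infty} 3 s^{6} e^{- a s^{2}} \, ds = \frac{45 \sqrt{\pi}}{8 a^{\frac{7}{2}}},$$
and the integrand here is $(-1)^{3}$ times the target integrand, so $I = (-1)^{3}\,\frac{d^{3}J}{da^{3}} = - \frac{45 \sqrt{\pi}}{8 a^{\frac{7}{2}}}$.

Setting $a = 3$:
$$I = - \frac{5 \sqrt{3} \sqrt{\pi}}{72}.$$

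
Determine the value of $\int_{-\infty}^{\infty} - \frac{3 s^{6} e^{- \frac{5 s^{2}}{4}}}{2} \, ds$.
$- \frac{72 \sqrt{5} \sqrt{\pi}}{125}$

Consider the simpler parametrised integral
$$J(a) = \int_{-\infty}^{\infty} - \frac{3 e^{- a s^{2}}}{2} \, ds = - \frac{3 \sqrt{\pi}}{2 \sqrt{a}}.$$

Differentiating under the integral sign brings down a factor of $(-s^2)$:
$$\frac{dJ}{da} = \int_{-\infty}^{\infty} \frac{3 s^{2} e^{- a s^{2}}}{2} \, ds = \frac{3 \sqrt{\pi}}{4 a^{\frac{3}{2}}}.$$

Repeating $3$ times in total — each differentiation brings down another $(-s^2)$ — gives
$$\frac{d^{3}J}{da^{3}} = \int_{-\infty}^{\infty} \frac{3 s^{6} e^{- a s^{2}}}{2} \, ds = \frac{45 \sqrt{\pi}}{16 a^{\frac{7}{2}}},$$
and the integrand here is $(-1)^{3}$ times the target integrand, so $I = (-1)^{3}\,\frac{d^{3}J}{da^{3}} = - \frac{45 \sqrt{\pi}}{16 a^{\frac{7}{2}}}$.

Setting $a = \frac{5}{4}$:
$$I = - \frac{72 \sqrt{5} \sqrt{\pi}}{125}.$$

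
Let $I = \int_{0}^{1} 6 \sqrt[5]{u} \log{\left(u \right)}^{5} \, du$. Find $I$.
$- \frac{78125}{324}$

Begin with the known integral
$$J(a) = \int_{0}^{1} 6 u^{a} \, du = \frac{6}{a + 1}.$$

Differentiating under the integral sign brings down a factor of $\ln u$:
$$\frac{dJ}{da} = \int_{0}^{1} 6 u^{a} \log{\left(u \right)} \, du = - \frac{6}{\left(a + 1\right)^{2}}.$$

Repeating $5$ times in total — each differentiation brings down another $\ln u$ — gives
$$\frac{d^{5}J}{da^{5}} = \int_{0}^{1} 6 u^{a} \log{\left(u \right)}^{5} \, du = - \frac{720}{\left(a + 1\right)^{6}},$$
and the integrand here is exactly the target integrand, so $I = - \frac{720}{\left(a + 1\right)^{6}}$.

Setting $a = \frac{1}{5}$:
$$I = - \frac{78125}{324}.$$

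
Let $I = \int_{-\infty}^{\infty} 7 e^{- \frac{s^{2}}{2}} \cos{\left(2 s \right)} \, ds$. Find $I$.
$\frac{7 \sqrt{2} \sqrt{\pi}}{e^{2}}$

Define $I(b) = \int_{-\infty}^{\infty} 7 e^{- \frac{s^{2}}{2}} \cos{\left(b s \right)} \, ds$.

Differentiating under the integral sign,
$$I'(b) = \int_{-\infty}^{\infty} - 7 s e^{- \frac{s^{2}}{2}} \sin{\left(b s \right)} \, ds.$$

Integrate $\int_{-\infty}^{\infty} s \sin(b s)\, e^{- \frac{s^{2}}{2}}\, ds$ by parts with $u = \sin(b s)$ and $dv = s\, e^{- \frac{s^{2}}{2}}\, ds$, giving $v = - e^{- \frac{s^{2}}{2}}$. The boundary term vanishes and
$$\int_{-\infty}^{\infty} s \sin(b s)\, e^{- \frac{s^{2}}{2}}\, ds = b \int_{-\infty}^{\infty} \cos(b s)\, e^{- \frac{s^{2}}{2}}\, ds,$$
so $I'(b) = - b\, I(b)$.

This is a separable first-order ODE; solving with the initial condition $I(0) = \int_{-\infty}^{\infty} 7 e^{- \frac{s^{2}}{2}}\,ds = 7 \sqrt{2} \sqrt{\pi}$ gives
$$I(b) = 7 \sqrt{2} \sqrt{\pi} e^{- \frac{b^{2}}{2}}.$$

Setting $b = 2$:
$$I = \frac{7 \sqrt{2} \sqrt{\pi}}{e^{2}}.$$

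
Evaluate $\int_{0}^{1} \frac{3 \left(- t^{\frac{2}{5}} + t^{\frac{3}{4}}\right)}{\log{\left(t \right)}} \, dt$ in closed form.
$- \log{\left(\frac{64}{125} \right)}$

Introduce a parameter $a$ in the exponent: let $I(a) = \int_{0}^{1} \frac{3 \left(t^{\frac{3}{4}} - t^{a}\right)}{\log{\left(t \right)}} \, dt$.

Since $\dfrac{\partial}{\partial a}\,t^{a} = t^{a} \ln t$, the $\ln t$ in the denominator cancels and
$$\frac{dI}{da} = \int_{0}^{1} -3 t^{a} \, dt = -3 \left[\frac{t^{a+1}}{a+1}\right]_0^1 = - \frac{3}{a + 1}.$$

Integrating with respect to $a$ gives $I(a) = - \log{\left(\frac{64 \left(a + 1\right)^{3}}{343} \right)} + C$.

At $a = \frac{3}{4}$ the integrand is identically $0$, so $I(\frac{3}{4}) = 0$. The closed form gives $0$, hence $C = 0$.

Setting $a = \frac{2}{5}$:
$$I = - \log{\left(\frac{64}{125} \right)}.$$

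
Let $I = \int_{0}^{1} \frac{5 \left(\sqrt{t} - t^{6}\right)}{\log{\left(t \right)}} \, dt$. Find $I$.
$\log{\left(\frac{243}{537824} \right)}$

Replace the exponent $\frac{1}{2}$ by a parameter $a$: let $I(a) = \int_{0}^{1} \frac{5 \left(- t^{6} + t^{a}\right)}{\log{\left(t \right)}} \, dt$.

Since $\dfrac{\partial}{\partial a}\,t^{a} = t^{a} \ln t$, the $\ln t$ in the denominator cancels and
$$\frac{dI}{da} = \int_{0}^{1} 5 t^{a} \, dt = 5 \left[\frac{t^{a+1}}{a+1}\right]_0^1 = \frac{5}{a + 1}.$$

Integrating with respect to $a$ gives $I(a) = \log{\left(\frac{\left(a + 1\right)^{5}}{16807} \right)} + C$.

At $a = 6$ the integrand is identically $0$, so $I(6) = 0$. The closed form gives $0$, hence $C = 0$.

Setting $a = \frac{1}{2}$:
$$I = \log{\left(\frac{243}{537824} \right)}.$$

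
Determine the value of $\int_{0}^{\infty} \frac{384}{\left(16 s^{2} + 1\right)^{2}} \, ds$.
$24 \pi$

Recall the elementary integral
$$J(a) = \int_{0}^{\infty} \frac{3}{2 \left(a^{2} + s^{2}\right)} \, ds = \frac{3 \pi}{4 a}.$$

Differentiating under the integral sign with respect to $a$,
$$\frac{dJ}{da} = \int_{0}^{\infty} - \frac{3 a}{\left(a^{2} + s^{2}\right)^{2}} \, ds = - \frac{3 \pi}{4 a^{2}},$$
so $\int_{0}^{\infty} \frac{3}{2 \left(a^{2} + s^{2}\right)^{2}} \, ds = \frac{3 \pi}{8 a^{3}}$.

Setting $a = \frac{1}{4}$:
$$I = 24 \pi.$$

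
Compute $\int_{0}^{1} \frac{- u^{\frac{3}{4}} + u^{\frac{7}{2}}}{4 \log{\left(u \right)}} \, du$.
$- \frac{\log{\left(7 \right)}}{4} + \frac{\log{\left(2 \right)}}{4} + \frac{\log{\left(3 \right)}}{2}$

Introduce a parameter $a$ in the exponent: let $I(a) = \int_{0}^{1} \frac{u^{\frac{7}{2}} - u^{a}}{4 \log{\left(u \right)}} \, du$.

Since $\dfrac{\partial}{\partial a}\,u^{a} = u^{a} \ln u$, the $\ln u$ in the denominator cancels and
$$\frac{dI}{da} = \int_{0}^{1} - \frac{1}{4} u^{a} \, du = - \frac{1}{4} \left[\frac{u^{a+1}}{a+1}\right]_0^1 = - \frac{1}{4 a + 4}.$$

Integrating with respect to $a$ gives $I(a) = - \frac{\log{\left(a + 1 \right)}}{4} - \frac{\log{\left(2 \right)}}{4} + \frac{\log{\left(3 \right)}}{2} + C$.

At $a = \frac{7}{2}$ the integrand is identically $0$, so $I(\frac{7}{2}) = 0$. The closed form gives $0$, hence $C = 0$.

Setting $a = \frac{3}{4}$:
$$I = - \frac{\log{\left(7 \right)}}{4} + \frac{\log{\left(2 \right)}}{4} + \frac{\log{\left(3 \right)}}{2}.$$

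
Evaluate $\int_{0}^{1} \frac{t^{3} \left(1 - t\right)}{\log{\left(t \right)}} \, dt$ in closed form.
$\log{\left(\frac{4}{5} \right)}$

Introduce a parameter $a$ in the exponent: let $I(a) = \int_{0}^{1} \frac{- t^{4} + t^{a}}{\log{\left(t \right)}} \, dt$.

Since $\dfrac{\partial}{\partial a}\,t^{a} = t^{a} \ln t$, the $\ln t$ in the denominator cancels and
$$\frac{dI}{da} = \int_{0}^{1} t^{a} \, dt = \left[\frac{t^{a+1}}{a+1}\right]_0^1 = \frac{1}{a + 1}.$$

Integrating with respect to $a$ gives $I(a) = \log{\left(\frac{a}{5} + \frac{1}{5} \right)} + C$.

At $a = 4$ the integrand is identically $0$, so $I(4) = 0$. The closed form gives $0$, hence $C = 0$.

Setting $a = 3$:
$$I = \log{\left(\frac{4}{5} \right)}.$$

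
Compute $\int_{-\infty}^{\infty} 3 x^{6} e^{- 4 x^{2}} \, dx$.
$\frac{45 \sqrt{\pi}}{1024}$

Begin with the known integral
$$J(a) = \int_{-\infty}^{\infty} 3 e^{- a x^{2}} \, dx = \frac{3 \sqrt{\pi}}{\sqrt{a}}.$$

Differentiating under the integral sign brings down a factor of $(-x^2)$:
$$\frac{dJ}{da} = \int_{-\infty}^{\infty} - 3 x^{2} e^{- a x^{2}} \, dx = - \frac{3 \sqrt{\pi}}{2 a^{\frac{3}{2}}}.$$

Repeating $3$ times in total — each differentiation brings down another $(-x^2)$ — gives
$$\frac{d^{3}J}{da^{3}} = \int_{-\infty}^{\infty} - 3 x^{6} e^{- a x^{2}} \, dx = - \frac{45 \sqrt{\pi}}{8 a^{\frac{7}{2}}},$$
and the integrand here is $(-1)^{3}$ times the target integrand, so $I = (-1)^{3}\,\frac{d^{3}J}{da^{3}} = \frac{45 \sqrt{\pi}}{8 a^{\frac{7}{2}}}$.

Setting $a = 4$:
$$I = \frac{45 \sqrt{\pi}}{1024}.$$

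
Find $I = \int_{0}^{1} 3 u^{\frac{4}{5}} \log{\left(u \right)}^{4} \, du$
$\frac{25000}{6561}$

Consider the simpler parametrised integral
$$J(a) = \int_{0}^{1} 3 u^{a} \, du = \frac{3}{a + 1}.$$

Differentiating under the integral sign brings down a factor of $\ln u$:
$$\frac{dJ}{da} = \int_{0}^{1} 3 u^{a} \log{\left(u \right)} \, du = - \frac{3}{\left(a + 1\right)^{2}}.$$

Repeating $4$ times in total — each differentiation brings down another $\ln u$ — gives
$$\frac{d^{4}J}{da^{4}} = \int_{0}^{1} 3 u^{a} \log{\left(u \right)}^{4} \, du = \frac{72}{\left(a + 1\right)^{5}},$$
and the integrand here is exactly the target integrand, so $I = \frac{72}{\left(a + 1\right)^{5}}$.

Setting $a = \frac{4}{5}$:
$$I = \frac{25000}{6561}.$$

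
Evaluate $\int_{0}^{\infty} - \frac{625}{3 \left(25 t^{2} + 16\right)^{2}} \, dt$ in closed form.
$- \frac{125 \pi}{768}$

Begin with the known result
$$J(a) = \int_{0}^{\infty} - \frac{1}{3 \left(a^{2} + t^{2}\right)} \, dt = - \frac{\pi}{6 a}.$$

Differentiating under the integral sign with respect to $a$,
$$\frac{dJ}{da} = \int_{0}^{\infty} \frac{2 a}{3 \left(a^{2} + t^{2}\right)^{2}} \, dt = \frac{\pi}{6 a^{2}},$$
so $\int_{0}^{\infty} - \frac{1}{3 \left(a^{2} + t^{2}\right)^{2}} \, dt = - \frac{\pi}{12 a^{3}}$.

Setting $a = \frac{4}{5}$:
$$I = - \frac{125 \pi}{768}.$$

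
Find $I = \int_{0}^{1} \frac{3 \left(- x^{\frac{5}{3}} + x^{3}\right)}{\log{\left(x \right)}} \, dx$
$\log{\left(\frac{27}{8} \right)}$

Replace the exponent $3$ by a parameter $a$: let $I(a) = \int_{0}^{1} \frac{3 \left(- x^{\frac{5}{3}} + x^{a}\right)}{\log{\left(x \right)}} \, dx$.

Since $\dfrac{\partial}{\partial a}\,x^{a} = x^{a} \ln x$, the $\ln x$ in the denominator cancels and
$$\frac{dI}{da} = \int_{0}^{1} 3 x^{a} \, dx = 3 \left[\frac{x^{a+1}}{a+1}\right]_0^1 = \frac{3}{a + 1}.$$

Integrating with respect to $a$ gives $I(a) = \log{\left(\frac{27 \left(a + 1\right)^{3}}{512} \right)} + C$.

At $a = \frac{5}{3}$ the integrand is identically $0$, so $I(\frac{5}{3}) = 0$. The closed form gives $0$, hence $C = 0$.

Setting $a = 3$:
$$I = \log{\left(\frac{27}{8} \right)}.$$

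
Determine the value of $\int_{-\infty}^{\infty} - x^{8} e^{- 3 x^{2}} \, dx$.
$- \frac{35 \sqrt{3} \sqrt{\pi}}{1296}$

Start from the elementary integral
$$J(a) = \int_{-\infty}^{\infty} - e^{- a x^{2}} \, dx = - \frac{\sqrt{\pi}}{\sqrt{a}}.$$

Differentiating under the integral sign brings down a factor of $(-x^2)$:
$$\frac{dJ}{da} = \int_{-\infty}^{\infty} x^{2} e^{- a x^{2}} \, dx = \frac{\sqrt{\pi}}{2 a^{\frac{3}{2}}}.$$

Repeating $4$ times in total — each differentiation brings down another $(-x^2)$ — gives
$$\frac{d^{4}J}{da^{4}} = \int_{-\infty}^{\infty} - x^{8} e^{- a x^{2}} \, dx = - \frac{105 \sqrt{\pi}}{16 a^{\frac{9}{2}}},$$
and the integrand here is exactly the target integrand, so $I = - \frac{105 \sqrt{\pi}}{16 a^{\frac{9}{2}}}$.

Setting $a = 3$:
$$I = - \frac{35 \sqrt{3} \sqrt{\pi}}{1296}.$$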